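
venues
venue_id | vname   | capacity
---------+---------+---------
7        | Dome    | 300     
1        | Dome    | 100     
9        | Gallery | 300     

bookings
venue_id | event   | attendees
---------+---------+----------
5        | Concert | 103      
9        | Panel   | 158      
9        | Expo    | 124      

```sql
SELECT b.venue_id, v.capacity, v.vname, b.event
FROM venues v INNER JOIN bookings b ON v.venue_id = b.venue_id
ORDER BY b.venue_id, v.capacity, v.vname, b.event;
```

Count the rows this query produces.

2

INNER JOIN keeps only pairs where the ON condition holds.
Matching on v.venue_id = b.venue_id.
- v (venue_id=7) has no partner → excluded.
- v (venue_id=1) has no partner → excluded.
- v (venue_id=9) pairs with 2 row(s) of b.
Total: 2 rows.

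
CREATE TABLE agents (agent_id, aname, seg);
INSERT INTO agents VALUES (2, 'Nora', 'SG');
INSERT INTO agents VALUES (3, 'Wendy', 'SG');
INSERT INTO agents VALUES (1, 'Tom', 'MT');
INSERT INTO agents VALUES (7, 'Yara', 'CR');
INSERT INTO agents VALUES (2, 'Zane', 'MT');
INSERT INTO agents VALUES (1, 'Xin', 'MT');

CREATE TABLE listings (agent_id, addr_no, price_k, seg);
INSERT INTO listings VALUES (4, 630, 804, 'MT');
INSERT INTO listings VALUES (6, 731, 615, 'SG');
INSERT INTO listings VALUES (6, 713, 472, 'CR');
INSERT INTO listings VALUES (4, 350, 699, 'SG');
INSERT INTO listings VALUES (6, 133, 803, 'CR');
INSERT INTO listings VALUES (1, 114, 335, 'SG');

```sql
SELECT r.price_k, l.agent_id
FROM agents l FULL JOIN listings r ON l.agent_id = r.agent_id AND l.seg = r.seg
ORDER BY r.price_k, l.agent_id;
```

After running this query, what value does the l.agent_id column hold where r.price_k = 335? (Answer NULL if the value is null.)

NULL

FULL OUTER JOIN keeps every row from both sides; unmatched rows get NULL for the other side's columns.
Matching on l.agent_id = r.agent_id AND l.seg = r.seg.
Matched pairs: 0; unmatched l rows kept: 6; unmatched r rows kept: 6.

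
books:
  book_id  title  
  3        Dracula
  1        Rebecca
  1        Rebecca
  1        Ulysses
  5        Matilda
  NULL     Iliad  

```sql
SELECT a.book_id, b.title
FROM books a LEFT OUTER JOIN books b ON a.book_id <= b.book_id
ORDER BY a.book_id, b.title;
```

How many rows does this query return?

LEFT JOIN keeps every row from `books a`; unmatched rows get NULL for `books b`'s columns.
Matching on a.book_id <= b.book_id. A NULL in a compared column never satisfies the condition.
Matched pairs: 18; unmatched a rows kept: 1.
Total: 18 matched + 1 padded = 19 rows.

19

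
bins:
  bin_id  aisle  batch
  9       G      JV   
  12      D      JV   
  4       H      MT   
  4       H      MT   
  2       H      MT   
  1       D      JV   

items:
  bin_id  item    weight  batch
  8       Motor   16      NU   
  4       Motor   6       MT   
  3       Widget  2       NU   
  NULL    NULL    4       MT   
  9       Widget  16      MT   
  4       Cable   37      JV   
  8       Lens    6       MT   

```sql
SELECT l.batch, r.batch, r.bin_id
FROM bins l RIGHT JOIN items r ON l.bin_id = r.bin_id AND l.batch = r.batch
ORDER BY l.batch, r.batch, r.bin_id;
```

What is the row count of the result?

RIGHT JOIN keeps every row from `items`; unmatched rows get NULL for `bins`'s columns.
Matching on l.bin_id = r.bin_id AND l.batch = r.batch. A NULL in a compared column never satisfies the condition.
- l[0] bin_id=9, batch=JV → no match.
- l[1] bin_id=12, batch=JV → no match.
- l[2] bin_id=4, batch=MT → 1 match(es) in r → 1 row(s).
- l[3] bin_id=4, batch=MT → 1 match(es) in r → 1 row(s).
- l[4] bin_id=2, batch=MT → no match.
- l[5] bin_id=1, batch=JV → no match.
- 6 r row(s) had no l match → kept, l columns NULL.
Total: 2 matched + 6 padded = 8 rows.

8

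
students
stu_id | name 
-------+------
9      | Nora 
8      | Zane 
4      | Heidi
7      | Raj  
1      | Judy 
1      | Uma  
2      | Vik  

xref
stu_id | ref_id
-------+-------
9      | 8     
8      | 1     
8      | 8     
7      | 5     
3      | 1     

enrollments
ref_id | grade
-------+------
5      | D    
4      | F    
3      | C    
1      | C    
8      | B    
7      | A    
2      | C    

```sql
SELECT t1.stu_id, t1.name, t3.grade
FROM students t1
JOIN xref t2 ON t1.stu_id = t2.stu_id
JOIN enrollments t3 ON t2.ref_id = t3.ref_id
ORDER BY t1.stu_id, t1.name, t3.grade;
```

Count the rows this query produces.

Evaluate left to right. First `students t1 INNER JOIN xref t2` on stu_id: 4 row(s).
Then INNER JOIN `enrollments t3` on ref_id: keep only rows whose t2.ref_id appears in t3.
Result: 4 row(s).

4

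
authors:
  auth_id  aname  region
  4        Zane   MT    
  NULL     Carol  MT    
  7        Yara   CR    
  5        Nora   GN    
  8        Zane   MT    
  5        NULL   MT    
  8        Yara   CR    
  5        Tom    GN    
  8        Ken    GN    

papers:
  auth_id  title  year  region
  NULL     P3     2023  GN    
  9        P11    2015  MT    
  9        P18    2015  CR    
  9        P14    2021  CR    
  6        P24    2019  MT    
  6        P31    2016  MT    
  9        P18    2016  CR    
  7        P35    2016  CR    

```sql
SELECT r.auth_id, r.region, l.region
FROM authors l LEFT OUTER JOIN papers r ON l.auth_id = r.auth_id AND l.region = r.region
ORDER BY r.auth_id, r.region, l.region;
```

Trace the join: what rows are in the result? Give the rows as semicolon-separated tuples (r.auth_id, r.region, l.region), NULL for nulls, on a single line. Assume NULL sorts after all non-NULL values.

(7, CR, CR); (NULL, NULL, CR); (NULL, NULL, GN); (NULL, NULL, GN); (NULL, NULL, GN); (NULL, NULL, MT); (NULL, NULL, MT); (NULL, NULL, MT); (NULL, NULL, MT)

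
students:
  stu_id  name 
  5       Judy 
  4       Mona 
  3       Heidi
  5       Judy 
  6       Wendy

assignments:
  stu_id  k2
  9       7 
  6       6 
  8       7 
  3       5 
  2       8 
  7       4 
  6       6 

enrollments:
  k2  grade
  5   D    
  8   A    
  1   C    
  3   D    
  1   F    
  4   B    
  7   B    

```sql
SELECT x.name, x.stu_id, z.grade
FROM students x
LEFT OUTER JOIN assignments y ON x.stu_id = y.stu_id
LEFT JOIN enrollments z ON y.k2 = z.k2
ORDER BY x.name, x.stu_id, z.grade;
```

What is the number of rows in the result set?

6

Step 1 — x LEFT JOIN y on stu_id → 6 row(s).
Then LEFT JOIN `enrollments z` on k2: each of those 6 rows is kept; rows whose y.k2 has no match in z get NULL for z's columns.
Result: 6 row(s).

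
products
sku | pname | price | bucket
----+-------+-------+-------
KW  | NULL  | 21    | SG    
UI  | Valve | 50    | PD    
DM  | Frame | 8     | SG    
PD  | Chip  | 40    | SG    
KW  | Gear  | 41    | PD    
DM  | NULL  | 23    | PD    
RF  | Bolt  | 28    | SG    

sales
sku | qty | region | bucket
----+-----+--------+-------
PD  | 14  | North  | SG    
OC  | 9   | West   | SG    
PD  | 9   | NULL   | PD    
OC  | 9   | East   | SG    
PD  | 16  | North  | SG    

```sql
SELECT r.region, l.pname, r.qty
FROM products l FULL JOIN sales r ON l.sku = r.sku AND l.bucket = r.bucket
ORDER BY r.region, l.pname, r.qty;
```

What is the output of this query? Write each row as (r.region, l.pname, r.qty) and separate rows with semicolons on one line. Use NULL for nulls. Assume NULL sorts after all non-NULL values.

FULL OUTER JOIN keeps every row from both sides; unmatched rows get NULL for the other side's columns.
Matching on l.sku = r.sku AND l.bucket = r.bucket.
Matched pairs: 2; unmatched l rows kept: 6; unmatched r rows kept: 3.

(East, NULL, 9); (North, Chip, 14); (North, Chip, 16); (West, NULL, 9); (NULL, Bolt, NULL); (NULL, Frame, NULL); (NULL, Gear, NULL); (NULL, Valve, NULL); (NULL, NULL, 9); (NULL, NULL, NULL); (NULL, NULL, NULL)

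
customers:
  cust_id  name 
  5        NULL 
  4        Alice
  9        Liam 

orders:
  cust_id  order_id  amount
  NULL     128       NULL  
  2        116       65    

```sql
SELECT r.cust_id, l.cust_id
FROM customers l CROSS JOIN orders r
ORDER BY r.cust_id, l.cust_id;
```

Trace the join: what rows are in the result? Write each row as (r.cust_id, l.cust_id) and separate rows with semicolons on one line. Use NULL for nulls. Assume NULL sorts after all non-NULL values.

(2, 4); (2, 5); (2, 9); (NULL, 4); (NULL, 5); (NULL, 9)

CROSS JOIN pairs every row of `customers` with every row of `orders`: 3 × 2 = 6 rows.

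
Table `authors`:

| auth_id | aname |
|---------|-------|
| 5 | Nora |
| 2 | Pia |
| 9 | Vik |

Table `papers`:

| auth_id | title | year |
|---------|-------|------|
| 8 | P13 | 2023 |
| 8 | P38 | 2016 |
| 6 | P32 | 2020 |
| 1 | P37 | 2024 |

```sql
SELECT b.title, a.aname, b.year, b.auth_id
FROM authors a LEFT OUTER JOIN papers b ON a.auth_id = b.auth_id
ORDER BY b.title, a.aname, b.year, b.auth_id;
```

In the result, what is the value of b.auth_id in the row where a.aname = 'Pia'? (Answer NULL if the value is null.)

LEFT JOIN keeps every row from `authors`; unmatched rows get NULL for `papers`'s columns.
Matching on a.auth_id = b.auth_id.
- auth_id=5: no b row matches, row kept with b columns NULL.
- auth_id=2: no b row matches, row kept with b columns NULL.
- auth_id=9: no b row matches, row kept with b columns NULL.

NULL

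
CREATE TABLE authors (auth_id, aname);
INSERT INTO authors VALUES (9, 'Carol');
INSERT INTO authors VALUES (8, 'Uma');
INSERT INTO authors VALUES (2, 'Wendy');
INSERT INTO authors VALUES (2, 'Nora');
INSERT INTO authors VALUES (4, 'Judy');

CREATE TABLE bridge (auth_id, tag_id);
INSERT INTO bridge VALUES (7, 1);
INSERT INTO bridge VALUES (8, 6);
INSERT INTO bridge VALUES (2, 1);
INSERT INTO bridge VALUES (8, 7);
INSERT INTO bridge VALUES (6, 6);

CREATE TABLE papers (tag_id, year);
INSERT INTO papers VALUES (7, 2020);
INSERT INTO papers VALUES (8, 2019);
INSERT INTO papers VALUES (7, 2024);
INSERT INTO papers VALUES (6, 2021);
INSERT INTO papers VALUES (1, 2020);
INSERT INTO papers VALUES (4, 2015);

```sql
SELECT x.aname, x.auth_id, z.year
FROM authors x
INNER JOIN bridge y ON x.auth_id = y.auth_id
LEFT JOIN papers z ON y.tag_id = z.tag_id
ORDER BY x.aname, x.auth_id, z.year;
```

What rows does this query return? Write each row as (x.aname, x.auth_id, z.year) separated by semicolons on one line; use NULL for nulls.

Joins associate left-to-right: authors INNER JOIN bridge on auth_id gives 4 intermediate row(s).
Then LEFT JOIN `papers z` on tag_id: each of those 4 rows is kept; rows whose y.tag_id has no match in z get NULL for z's columns.

(Nora, 2, 2020); (Uma, 8, 2020); (Uma, 8, 2021); (Uma, 8, 2024); (Wendy, 2, 2020)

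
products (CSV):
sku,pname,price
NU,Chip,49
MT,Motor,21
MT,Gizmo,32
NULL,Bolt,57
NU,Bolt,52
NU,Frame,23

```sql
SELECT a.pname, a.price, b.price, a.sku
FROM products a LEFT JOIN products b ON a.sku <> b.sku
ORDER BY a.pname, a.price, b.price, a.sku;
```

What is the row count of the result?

LEFT JOIN keeps every row from `products a`; unmatched rows get NULL for `products b`'s columns.
Matching on a.sku <> b.sku. A NULL in a compared column never satisfies the condition.
- a row (sku=NU): matches 2 b row(s) → 2 output row(s).
- a row (sku=MT): matches 3 b row(s) → 3 output row(s).
- a row (sku=MT): matches 3 b row(s) → 3 output row(s).
- a row (sku=NULL): no match → kept, b columns NULL.
- a row (sku=NU): matches 2 b row(s) → 2 output row(s).
- a row (sku=NU): matches 2 b row(s) → 2 output row(s).
Total: 12 matched + 1 padded = 13 rows.

13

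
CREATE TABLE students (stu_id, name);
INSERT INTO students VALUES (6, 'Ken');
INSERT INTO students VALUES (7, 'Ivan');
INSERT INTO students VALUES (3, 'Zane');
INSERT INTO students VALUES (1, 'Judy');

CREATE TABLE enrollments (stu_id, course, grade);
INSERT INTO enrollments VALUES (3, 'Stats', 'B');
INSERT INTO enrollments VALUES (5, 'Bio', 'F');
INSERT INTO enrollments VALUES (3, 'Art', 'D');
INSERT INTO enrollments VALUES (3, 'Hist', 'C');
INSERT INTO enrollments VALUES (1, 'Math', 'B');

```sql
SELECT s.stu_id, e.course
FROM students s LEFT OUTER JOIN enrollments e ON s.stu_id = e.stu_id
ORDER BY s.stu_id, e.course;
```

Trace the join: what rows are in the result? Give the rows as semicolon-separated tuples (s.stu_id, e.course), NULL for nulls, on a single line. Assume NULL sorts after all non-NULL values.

LEFT JOIN keeps every row from `students`; unmatched rows get NULL for `enrollments`'s columns.
Matching on s.stu_id = e.stu_id.
Matched pairs: 4; unmatched s rows kept: 2.

(1, Math); (3, Art); (3, Hist); (3, Stats); (6, NULL); (7, NULL)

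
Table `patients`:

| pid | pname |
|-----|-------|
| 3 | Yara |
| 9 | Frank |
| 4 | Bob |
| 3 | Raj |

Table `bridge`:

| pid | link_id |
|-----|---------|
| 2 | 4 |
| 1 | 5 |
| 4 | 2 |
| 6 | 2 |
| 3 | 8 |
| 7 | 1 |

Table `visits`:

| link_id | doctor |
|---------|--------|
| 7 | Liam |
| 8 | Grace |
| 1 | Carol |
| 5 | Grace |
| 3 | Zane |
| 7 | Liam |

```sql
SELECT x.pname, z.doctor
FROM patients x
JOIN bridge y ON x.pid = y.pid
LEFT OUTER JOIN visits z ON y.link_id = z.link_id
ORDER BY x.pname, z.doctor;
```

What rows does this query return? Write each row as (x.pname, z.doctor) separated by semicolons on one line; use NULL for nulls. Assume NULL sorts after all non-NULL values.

Joins associate left-to-right: patients INNER JOIN bridge on pid gives 3 intermediate row(s).
Then LEFT JOIN `visits z` on link_id: each of those 3 rows is kept; rows whose y.link_id has no match in z get NULL for z's columns.

(Bob, NULL); (Raj, Grace); (Yara, Grace)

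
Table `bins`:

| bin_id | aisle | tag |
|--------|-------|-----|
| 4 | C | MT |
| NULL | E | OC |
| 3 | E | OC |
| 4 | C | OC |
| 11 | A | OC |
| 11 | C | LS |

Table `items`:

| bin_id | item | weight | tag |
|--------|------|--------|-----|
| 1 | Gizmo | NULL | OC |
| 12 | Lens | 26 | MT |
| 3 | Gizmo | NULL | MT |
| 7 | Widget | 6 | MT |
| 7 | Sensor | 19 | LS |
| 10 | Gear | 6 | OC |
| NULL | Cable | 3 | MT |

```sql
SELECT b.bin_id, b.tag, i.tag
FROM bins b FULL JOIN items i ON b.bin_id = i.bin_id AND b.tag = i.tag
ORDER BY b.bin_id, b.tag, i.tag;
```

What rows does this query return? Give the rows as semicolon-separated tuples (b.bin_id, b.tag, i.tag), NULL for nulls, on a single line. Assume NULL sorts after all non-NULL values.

(3, OC, NULL); (4, MT, NULL); (4, OC, NULL); (11, LS, NULL); (11, OC, NULL); (NULL, OC, NULL); (NULL, NULL, LS); (NULL, NULL, MT); (NULL, NULL, MT); (NULL, NULL, MT); (NULL, NULL, MT); (NULL, NULL, OC); (NULL, NULL, OC)

FULL OUTER JOIN keeps every row from both sides; unmatched rows get NULL for the other side's columns.
Matching on b.bin_id = i.bin_id AND b.tag = i.tag. A NULL in a compared column never satisfies the condition.
- b row (bin_id=4, tag=MT): no match → kept, i columns NULL.
- b row (bin_id=NULL, tag=OC): no match → kept, i columns NULL.
- b row (bin_id=3, tag=OC): no match → kept, i columns NULL.
- b row (bin_id=4, tag=OC): no match → kept, i columns NULL.
- b row (bin_id=11, tag=OC): no match → kept, i columns NULL.
- b row (bin_id=11, tag=LS): no match → kept, i columns NULL.
- 7 i row(s) had no b match → kept, b columns NULL.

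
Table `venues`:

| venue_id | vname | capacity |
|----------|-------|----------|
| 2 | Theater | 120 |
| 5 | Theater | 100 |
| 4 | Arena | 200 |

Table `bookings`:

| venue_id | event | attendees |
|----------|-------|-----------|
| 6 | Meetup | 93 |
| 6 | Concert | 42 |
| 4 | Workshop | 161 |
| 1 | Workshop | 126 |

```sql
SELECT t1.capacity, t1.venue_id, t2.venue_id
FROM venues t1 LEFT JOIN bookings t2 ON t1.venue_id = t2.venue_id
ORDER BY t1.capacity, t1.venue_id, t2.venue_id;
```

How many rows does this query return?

3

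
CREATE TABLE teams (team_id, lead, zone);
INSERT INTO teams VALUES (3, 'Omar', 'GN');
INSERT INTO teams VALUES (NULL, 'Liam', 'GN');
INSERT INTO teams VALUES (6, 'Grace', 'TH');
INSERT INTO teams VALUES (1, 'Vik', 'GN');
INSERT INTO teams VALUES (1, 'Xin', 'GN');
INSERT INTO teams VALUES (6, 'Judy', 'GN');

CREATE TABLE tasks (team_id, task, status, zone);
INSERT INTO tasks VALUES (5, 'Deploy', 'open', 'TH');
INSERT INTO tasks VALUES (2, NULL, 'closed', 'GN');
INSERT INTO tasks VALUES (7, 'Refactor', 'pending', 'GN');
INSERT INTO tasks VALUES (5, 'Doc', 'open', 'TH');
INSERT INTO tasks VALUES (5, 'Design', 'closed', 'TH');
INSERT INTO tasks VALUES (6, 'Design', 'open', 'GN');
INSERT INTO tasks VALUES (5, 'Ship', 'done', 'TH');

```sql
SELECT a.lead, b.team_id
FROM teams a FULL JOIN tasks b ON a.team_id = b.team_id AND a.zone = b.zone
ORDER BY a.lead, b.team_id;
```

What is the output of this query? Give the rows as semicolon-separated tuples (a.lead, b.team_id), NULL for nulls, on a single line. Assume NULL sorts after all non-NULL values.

(Grace, NULL); (Judy, 6); (Liam, NULL); (Omar, NULL); (Vik, NULL); (Xin, NULL); (NULL, 2); (NULL, 5); (NULL, 5); (NULL, 5); (NULL, 5); (NULL, 7)

FULL OUTER JOIN keeps every row from both sides; unmatched rows get NULL for the other side's columns.
Matching on a.team_id = b.team_id AND a.zone = b.zone. A NULL in a compared column never satisfies the condition.
- a (team_id=3, zone=GN) has no partner → padded with NULL.
- a (team_id=NULL, zone=GN) has no partner → padded with NULL.
- a (team_id=6, zone=TH) has no partner → padded with NULL.
- a (team_id=1, zone=GN) has no partner → padded with NULL.
- a (team_id=1, zone=GN) has no partner → padded with NULL.
- a (team_id=6, zone=GN) pairs with 1 row(s) of b.
- plus 6 unmatched b row(s), each kept with NULL a columns.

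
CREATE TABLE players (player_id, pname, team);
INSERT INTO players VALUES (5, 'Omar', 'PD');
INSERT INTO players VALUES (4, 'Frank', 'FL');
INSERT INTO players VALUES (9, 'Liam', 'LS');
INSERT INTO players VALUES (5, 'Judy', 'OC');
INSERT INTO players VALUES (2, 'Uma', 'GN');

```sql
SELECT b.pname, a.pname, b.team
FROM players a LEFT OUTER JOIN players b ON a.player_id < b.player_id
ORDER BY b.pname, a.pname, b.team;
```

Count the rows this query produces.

10

LEFT JOIN keeps every row from `players a`; unmatched rows get NULL for `players b`'s columns.
Matching on a.player_id < b.player_id.
- a[0] player_id=5 → 1 match(es) in b → 1 row(s).
- a[1] player_id=4 → 3 match(es) in b → 3 row(s).
- a[2] player_id=9 → no match; kept with NULLs on the b side.
- a[3] player_id=5 → 1 match(es) in b → 1 row(s).
- a[4] player_id=2 → 4 match(es) in b → 4 row(s).
Total: 9 matched + 1 padded = 10 rows.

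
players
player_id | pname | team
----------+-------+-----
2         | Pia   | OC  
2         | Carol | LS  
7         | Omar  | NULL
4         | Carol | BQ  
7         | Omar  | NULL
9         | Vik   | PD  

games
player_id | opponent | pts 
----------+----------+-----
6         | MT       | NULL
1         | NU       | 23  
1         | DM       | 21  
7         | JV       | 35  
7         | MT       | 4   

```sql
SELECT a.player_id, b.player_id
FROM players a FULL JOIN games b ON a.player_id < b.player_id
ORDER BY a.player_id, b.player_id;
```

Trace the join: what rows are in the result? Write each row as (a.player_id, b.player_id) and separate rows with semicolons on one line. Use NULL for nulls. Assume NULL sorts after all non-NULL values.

(2, 6); (2, 6); (2, 7); (2, 7); (2, 7); (2, 7); (4, 6); (4, 7); (4, 7); (7, NULL); (7, NULL); (9, NULL); (NULL, 1); (NULL, 1)

FULL OUTER JOIN keeps every row from both sides; unmatched rows get NULL for the other side's columns.
Matching on a.player_id < b.player_id.
- a (player_id=2) pairs with 3 row(s) of b.
- a (player_id=2) pairs with 3 row(s) of b.
- a (player_id=7) has no partner → padded with NULL.
- a (player_id=4) pairs with 3 row(s) of b.
- a (player_id=7) has no partner → padded with NULL.
- a (player_id=9) has no partner → padded with NULL.
- 2 b row(s) had no a match → kept, a columns NULL.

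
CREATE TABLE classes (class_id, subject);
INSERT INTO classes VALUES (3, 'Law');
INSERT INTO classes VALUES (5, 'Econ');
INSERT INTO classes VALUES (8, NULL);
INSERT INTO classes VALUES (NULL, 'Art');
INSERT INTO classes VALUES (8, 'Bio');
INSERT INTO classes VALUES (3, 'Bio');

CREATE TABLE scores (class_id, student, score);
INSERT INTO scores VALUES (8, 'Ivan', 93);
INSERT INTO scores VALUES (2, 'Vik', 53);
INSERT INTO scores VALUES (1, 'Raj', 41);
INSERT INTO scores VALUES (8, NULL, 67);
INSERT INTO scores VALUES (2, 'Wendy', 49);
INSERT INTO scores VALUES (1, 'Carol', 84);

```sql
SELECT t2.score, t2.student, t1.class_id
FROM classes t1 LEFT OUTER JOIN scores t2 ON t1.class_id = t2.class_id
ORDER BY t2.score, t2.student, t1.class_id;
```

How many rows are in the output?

8

LEFT JOIN keeps every row from `classes`; unmatched rows get NULL for `scores`'s columns.
Matching on t1.class_id = t2.class_id. A NULL in a compared column never satisfies the condition.
Matched pairs: 4; unmatched t1 rows kept: 4.
Total: 4 matched + 4 padded = 8 rows.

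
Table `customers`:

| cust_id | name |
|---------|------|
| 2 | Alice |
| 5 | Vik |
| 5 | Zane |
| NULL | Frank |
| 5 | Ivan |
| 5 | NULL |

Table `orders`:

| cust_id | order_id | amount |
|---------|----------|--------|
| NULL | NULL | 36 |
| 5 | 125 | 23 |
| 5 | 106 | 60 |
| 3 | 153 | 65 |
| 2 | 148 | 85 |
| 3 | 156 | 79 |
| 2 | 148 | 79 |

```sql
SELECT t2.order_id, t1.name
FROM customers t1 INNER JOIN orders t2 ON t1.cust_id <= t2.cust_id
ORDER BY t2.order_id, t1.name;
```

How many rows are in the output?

14

INNER JOIN keeps only pairs where the ON condition holds.
Matching on t1.cust_id <= t2.cust_id. A NULL in a compared column never satisfies the condition.
- cust_id=2: 6 matching t2 row(s), so 6 row(s) emitted.
- cust_id=5: 2 matching t2 row(s), so 2 row(s) emitted.
- cust_id=5: 2 matching t2 row(s), so 2 row(s) emitted.
- cust_id=NULL: no matching t2 row, dropped.
- cust_id=5: 2 matching t2 row(s), so 2 row(s) emitted.
- cust_id=5: 2 matching t2 row(s), so 2 row(s) emitted.
Total: 14 rows.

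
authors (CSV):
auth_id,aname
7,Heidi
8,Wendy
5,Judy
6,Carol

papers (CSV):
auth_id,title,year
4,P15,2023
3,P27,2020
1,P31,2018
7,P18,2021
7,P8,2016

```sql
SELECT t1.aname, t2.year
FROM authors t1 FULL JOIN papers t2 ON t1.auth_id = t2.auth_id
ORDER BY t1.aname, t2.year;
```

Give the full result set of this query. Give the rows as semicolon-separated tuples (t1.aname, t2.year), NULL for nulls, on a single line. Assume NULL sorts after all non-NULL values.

FULL OUTER JOIN keeps every row from both sides; unmatched rows get NULL for the other side's columns.
Matching on t1.auth_id = t2.auth_id.
- t1[0] auth_id=7 → 2 match(es) in t2 → 2 row(s).
- t1[1] auth_id=8 → no match; kept with NULLs on the t2 side.
- t1[2] auth_id=5 → no match; kept with NULLs on the t2 side.
- t1[3] auth_id=6 → no match; kept with NULLs on the t2 side.
- 3 t2 row(s) had no t1 match → kept, t1 columns NULL.
After projecting and ordering:
t1.aname | t2.year
Carol | NULL
Heidi | 2016
Heidi | 2021
Judy | NULL
Wendy | NULL
NULL | 2018
NULL | 2020
NULL | 2023

(Carol, NULL); (Heidi, 2016); (Heidi, 2021); (Judy, NULL); (Wendy, NULL); (NULL, 2018); (NULL, 2020); (NULL, 2023)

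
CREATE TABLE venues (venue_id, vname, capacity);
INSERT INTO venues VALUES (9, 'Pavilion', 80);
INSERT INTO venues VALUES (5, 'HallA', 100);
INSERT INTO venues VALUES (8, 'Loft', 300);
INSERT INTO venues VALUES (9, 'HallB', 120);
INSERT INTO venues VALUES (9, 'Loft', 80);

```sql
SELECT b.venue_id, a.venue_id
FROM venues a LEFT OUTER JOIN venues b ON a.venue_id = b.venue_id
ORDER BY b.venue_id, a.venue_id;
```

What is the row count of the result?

11

LEFT JOIN keeps every row from `venues a`; unmatched rows get NULL for `venues b`'s columns.
Matching on a.venue_id = b.venue_id.
- a row (venue_id=9): matches 3 b row(s) → 3 output row(s).
- a row (venue_id=5): matches 1 b row(s) → 1 output row(s).
- a row (venue_id=8): matches 1 b row(s) → 1 output row(s).
- a row (venue_id=9): matches 3 b row(s) → 3 output row(s).
- a row (venue_id=9): matches 3 b row(s) → 3 output row(s).
Total: 11 rows.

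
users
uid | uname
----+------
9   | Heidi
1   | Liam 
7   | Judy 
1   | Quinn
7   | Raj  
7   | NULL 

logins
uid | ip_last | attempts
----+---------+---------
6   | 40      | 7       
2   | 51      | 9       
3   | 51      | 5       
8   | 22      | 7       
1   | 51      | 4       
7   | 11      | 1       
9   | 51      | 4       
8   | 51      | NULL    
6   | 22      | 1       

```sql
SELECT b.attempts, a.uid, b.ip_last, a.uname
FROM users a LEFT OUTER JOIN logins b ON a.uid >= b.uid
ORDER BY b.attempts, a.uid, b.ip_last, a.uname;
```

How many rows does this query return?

LEFT JOIN keeps every row from `users`; unmatched rows get NULL for `logins`'s columns.
Matching on a.uid >= b.uid.
Matched pairs: 29; unmatched a rows kept: 0.
Total: 29 rows.

29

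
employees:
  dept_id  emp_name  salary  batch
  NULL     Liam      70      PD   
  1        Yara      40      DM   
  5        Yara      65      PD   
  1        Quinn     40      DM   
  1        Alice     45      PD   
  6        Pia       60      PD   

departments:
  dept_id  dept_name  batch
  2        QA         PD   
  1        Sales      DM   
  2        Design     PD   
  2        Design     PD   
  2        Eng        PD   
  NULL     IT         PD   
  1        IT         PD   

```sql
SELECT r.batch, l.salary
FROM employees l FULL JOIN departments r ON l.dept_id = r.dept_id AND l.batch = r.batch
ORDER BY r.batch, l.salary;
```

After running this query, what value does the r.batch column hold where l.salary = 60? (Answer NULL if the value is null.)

NULL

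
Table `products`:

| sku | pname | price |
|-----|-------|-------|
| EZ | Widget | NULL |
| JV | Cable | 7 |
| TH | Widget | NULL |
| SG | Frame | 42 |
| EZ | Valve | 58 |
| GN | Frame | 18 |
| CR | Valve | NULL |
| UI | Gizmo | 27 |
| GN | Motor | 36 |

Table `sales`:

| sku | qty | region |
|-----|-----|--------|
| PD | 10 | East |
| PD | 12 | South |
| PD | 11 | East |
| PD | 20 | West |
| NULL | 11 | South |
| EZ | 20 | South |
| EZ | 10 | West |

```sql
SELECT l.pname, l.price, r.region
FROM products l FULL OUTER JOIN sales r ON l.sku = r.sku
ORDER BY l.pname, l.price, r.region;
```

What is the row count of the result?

FULL OUTER JOIN keeps every row from both sides; unmatched rows get NULL for the other side's columns.
Matching on l.sku = r.sku. A NULL in a compared column never satisfies the condition.
- sku=EZ: 2 matching r row(s), so 2 row(s) emitted.
- sku=JV: no r row matches, row kept with r columns NULL.
- sku=TH: no r row matches, row kept with r columns NULL.
- sku=SG: no r row matches, row kept with r columns NULL.
- sku=EZ: 2 matching r row(s), so 2 row(s) emitted.
- sku=GN: no r row matches, row kept with r columns NULL.
- sku=CR: no r row matches, row kept with r columns NULL.
- sku=UI: no r row matches, row kept with r columns NULL.
- sku=GN: no r row matches, row kept with r columns NULL.
- 5 r row(s) had no l match → kept, l columns NULL.
Total: 4 matched + 12 padded = 16 rows.

16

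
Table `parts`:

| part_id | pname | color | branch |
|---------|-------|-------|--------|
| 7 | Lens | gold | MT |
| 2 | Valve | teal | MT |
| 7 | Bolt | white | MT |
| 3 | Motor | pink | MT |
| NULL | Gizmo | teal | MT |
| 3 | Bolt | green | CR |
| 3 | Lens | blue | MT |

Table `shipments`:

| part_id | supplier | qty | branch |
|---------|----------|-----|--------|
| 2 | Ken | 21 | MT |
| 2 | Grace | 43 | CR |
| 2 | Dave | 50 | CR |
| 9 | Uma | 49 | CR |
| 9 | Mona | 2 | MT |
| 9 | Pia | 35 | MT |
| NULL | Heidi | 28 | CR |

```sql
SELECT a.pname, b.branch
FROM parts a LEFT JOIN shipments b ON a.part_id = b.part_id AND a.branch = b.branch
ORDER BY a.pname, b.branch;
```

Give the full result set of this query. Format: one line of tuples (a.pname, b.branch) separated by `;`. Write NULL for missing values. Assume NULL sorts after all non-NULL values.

LEFT JOIN keeps every row from `parts`; unmatched rows get NULL for `shipments`'s columns.
Matching on a.part_id = b.part_id AND a.branch = b.branch. A NULL in a compared column never satisfies the condition.
Matched pairs: 1; unmatched a rows kept: 6.

(Bolt, NULL); (Bolt, NULL); (Gizmo, NULL); (Lens, NULL); (Lens, NULL); (Motor, NULL); (Valve, MT)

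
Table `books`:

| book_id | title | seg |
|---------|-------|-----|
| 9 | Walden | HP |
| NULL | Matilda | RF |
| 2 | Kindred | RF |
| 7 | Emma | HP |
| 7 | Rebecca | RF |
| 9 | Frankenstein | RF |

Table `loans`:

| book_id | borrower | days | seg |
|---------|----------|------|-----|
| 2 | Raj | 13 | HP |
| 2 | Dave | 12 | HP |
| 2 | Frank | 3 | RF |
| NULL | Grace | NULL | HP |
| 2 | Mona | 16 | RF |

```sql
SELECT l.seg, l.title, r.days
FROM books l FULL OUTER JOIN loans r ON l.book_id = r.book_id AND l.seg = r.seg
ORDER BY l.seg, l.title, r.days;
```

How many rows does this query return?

10

FULL OUTER JOIN keeps every row from both sides; unmatched rows get NULL for the other side's columns.
Matching on l.book_id = r.book_id AND l.seg = r.seg. A NULL in a compared column never satisfies the condition.
- book_id=9, seg=HP: no r row matches, row kept with r columns NULL.
- book_id=NULL, seg=RF: no r row matches, row kept with r columns NULL.
- book_id=2, seg=RF: 2 matching r row(s), so 2 row(s) emitted.
- book_id=7, seg=HP: no r row matches, row kept with r columns NULL.
- book_id=7, seg=RF: no r row matches, row kept with r columns NULL.
- book_id=9, seg=RF: no r row matches, row kept with r columns NULL.
- 3 r row(s) had no l match → kept, l columns NULL.
Total: 2 matched + 8 padded = 10 rows.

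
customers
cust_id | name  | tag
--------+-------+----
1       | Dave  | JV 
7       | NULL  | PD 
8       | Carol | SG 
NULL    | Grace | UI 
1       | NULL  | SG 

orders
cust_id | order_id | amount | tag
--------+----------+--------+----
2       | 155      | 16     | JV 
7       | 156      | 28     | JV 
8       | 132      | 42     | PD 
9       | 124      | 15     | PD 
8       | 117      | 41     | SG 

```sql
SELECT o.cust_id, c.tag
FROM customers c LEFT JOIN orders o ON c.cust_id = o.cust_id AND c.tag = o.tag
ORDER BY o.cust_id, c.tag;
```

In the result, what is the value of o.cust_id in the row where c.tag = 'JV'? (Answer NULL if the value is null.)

LEFT JOIN keeps every row from `customers`; unmatched rows get NULL for `orders`'s columns.
Matching on c.cust_id = o.cust_id AND c.tag = o.tag. A NULL in a compared column never satisfies the condition.
Matched pairs: 1; unmatched c rows kept: 4.

NULL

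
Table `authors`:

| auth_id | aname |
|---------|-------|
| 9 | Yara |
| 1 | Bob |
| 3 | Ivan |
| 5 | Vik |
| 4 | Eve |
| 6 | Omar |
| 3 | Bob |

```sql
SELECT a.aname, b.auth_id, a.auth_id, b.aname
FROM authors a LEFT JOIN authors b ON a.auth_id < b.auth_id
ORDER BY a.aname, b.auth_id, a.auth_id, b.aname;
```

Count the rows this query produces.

LEFT JOIN keeps every row from `authors a`; unmatched rows get NULL for `authors b`'s columns.
Matching on a.auth_id < b.auth_id.
- a (auth_id=9) has no partner → padded with NULL.
- a (auth_id=1) pairs with 6 row(s) of b.
- a (auth_id=3) pairs with 4 row(s) of b.
- a (auth_id=5) pairs with 2 row(s) of b.
- a (auth_id=4) pairs with 3 row(s) of b.
- a (auth_id=6) pairs with 1 row(s) of b.
- a (auth_id=3) pairs with 4 row(s) of b.
Total: 20 matched + 1 padded = 21 rows.

21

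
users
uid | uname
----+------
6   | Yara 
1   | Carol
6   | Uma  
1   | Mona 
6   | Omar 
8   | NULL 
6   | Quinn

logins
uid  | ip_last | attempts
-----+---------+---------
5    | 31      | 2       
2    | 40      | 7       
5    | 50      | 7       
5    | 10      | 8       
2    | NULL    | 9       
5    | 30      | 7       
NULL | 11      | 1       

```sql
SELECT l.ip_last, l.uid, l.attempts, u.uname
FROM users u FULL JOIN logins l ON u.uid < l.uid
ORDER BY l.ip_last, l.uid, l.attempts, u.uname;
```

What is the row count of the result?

18

FULL OUTER JOIN keeps every row from both sides; unmatched rows get NULL for the other side's columns.
Matching on u.uid < l.uid. A NULL in a compared column never satisfies the condition.
- u (uid=6) has no partner → padded with NULL.
- u (uid=1) pairs with 6 row(s) of l.
- u (uid=6) has no partner → padded with NULL.
- u (uid=1) pairs with 6 row(s) of l.
- u (uid=6) has no partner → padded with NULL.
- u (uid=8) has no partner → padded with NULL.
- u (uid=6) has no partner → padded with NULL.
- plus 1 unmatched l row(s), each kept with NULL u columns.
Total: 12 matched + 6 padded = 18 rows.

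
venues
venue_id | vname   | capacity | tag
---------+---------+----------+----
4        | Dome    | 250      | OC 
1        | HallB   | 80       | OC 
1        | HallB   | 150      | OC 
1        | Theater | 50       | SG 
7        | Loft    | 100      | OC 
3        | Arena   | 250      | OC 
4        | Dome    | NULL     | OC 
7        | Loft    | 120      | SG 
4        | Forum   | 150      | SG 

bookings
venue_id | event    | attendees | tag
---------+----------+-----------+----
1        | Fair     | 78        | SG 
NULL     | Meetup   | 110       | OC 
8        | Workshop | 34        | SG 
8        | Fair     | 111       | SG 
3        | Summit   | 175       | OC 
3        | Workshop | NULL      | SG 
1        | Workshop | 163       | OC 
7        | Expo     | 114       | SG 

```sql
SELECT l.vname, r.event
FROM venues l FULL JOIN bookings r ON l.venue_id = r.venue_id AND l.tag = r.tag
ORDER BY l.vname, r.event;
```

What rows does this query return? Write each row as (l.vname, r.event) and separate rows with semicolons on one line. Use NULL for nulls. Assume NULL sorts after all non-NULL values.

(Arena, Summit); (Dome, NULL); (Dome, NULL); (Forum, NULL); (HallB, Workshop); (HallB, Workshop); (Loft, Expo); (Loft, NULL); (Theater, Fair); (NULL, Fair); (NULL, Meetup); (NULL, Workshop); (NULL, Workshop)

FULL OUTER JOIN keeps every row from both sides; unmatched rows get NULL for the other side's columns.
Matching on l.venue_id = r.venue_id AND l.tag = r.tag. A NULL in a compared column never satisfies the condition.
- l (venue_id=4, tag=OC) has no partner → padded with NULL.
- l (venue_id=1, tag=OC) pairs with 1 row(s) of r.
- l (venue_id=1, tag=OC) pairs with 1 row(s) of r.
- l (venue_id=1, tag=SG) pairs with 1 row(s) of r.
- l (venue_id=7, tag=OC) has no partner → padded with NULL.
- l (venue_id=3, tag=OC) pairs with 1 row(s) of r.
- l (venue_id=4, tag=OC) has no partner → padded with NULL.
- l (venue_id=7, tag=SG) pairs with 1 row(s) of r.
- l (venue_id=4, tag=SG) has no partner → padded with NULL.
- 4 r row(s) had no l match → kept, l columns NULL.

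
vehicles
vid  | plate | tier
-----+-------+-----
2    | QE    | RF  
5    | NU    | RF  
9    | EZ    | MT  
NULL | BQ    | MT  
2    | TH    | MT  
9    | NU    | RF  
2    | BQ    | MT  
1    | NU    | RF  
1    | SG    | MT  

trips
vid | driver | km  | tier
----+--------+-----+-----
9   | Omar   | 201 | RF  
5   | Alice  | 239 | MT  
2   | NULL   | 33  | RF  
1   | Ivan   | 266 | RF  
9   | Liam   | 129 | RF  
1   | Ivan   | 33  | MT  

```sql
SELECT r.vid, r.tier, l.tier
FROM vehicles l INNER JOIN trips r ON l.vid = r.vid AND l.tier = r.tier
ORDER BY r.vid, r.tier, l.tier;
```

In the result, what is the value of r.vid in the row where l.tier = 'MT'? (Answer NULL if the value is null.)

INNER JOIN keeps only pairs where the ON condition holds.
Matching on l.vid = r.vid AND l.tier = r.tier. A NULL in a compared column never satisfies the condition.
- vid=2, tier=RF: 1 matching r row(s), so 1 row(s) emitted.
- vid=5, tier=RF: no matching r row, dropped.
- vid=9, tier=MT: no matching r row, dropped.
- vid=NULL, tier=MT: no matching r row, dropped.
- vid=2, tier=MT: no matching r row, dropped.
- vid=9, tier=RF: 2 matching r row(s), so 2 row(s) emitted.
- vid=2, tier=MT: no matching r row, dropped.
- vid=1, tier=RF: 1 matching r row(s), so 1 row(s) emitted.
- vid=1, tier=MT: 1 matching r row(s), so 1 row(s) emitted.

1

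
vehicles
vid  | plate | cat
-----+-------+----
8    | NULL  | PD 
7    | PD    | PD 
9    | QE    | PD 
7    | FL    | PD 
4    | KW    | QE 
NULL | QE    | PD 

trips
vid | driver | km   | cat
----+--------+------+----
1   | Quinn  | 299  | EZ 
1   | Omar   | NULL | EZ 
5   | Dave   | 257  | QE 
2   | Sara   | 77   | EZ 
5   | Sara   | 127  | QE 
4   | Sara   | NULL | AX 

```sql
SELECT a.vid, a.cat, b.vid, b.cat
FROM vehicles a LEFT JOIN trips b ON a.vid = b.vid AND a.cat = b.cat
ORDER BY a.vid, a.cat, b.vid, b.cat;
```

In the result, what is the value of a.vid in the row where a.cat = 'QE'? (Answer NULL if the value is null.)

LEFT JOIN keeps every row from `vehicles`; unmatched rows get NULL for `trips`'s columns.
Matching on a.vid = b.vid AND a.cat = b.cat. A NULL in a compared column never satisfies the condition.
- a row (vid=8, cat=PD): no match → kept, b columns NULL.
- a row (vid=7, cat=PD): no match → kept, b columns NULL.
- a row (vid=9, cat=PD): no match → kept, b columns NULL.
- a row (vid=7, cat=PD): no match → kept, b columns NULL.
- a row (vid=4, cat=QE): no match → kept, b columns NULL.
- a row (vid=NULL, cat=PD): no match → kept, b columns NULL.

4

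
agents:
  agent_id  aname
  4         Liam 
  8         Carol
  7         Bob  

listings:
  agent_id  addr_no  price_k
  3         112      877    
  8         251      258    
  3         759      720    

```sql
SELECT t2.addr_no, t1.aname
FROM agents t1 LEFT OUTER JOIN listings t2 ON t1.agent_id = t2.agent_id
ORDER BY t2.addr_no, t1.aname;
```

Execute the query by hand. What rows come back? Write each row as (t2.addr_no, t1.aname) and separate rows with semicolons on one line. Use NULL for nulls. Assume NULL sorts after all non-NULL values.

LEFT JOIN keeps every row from `agents`; unmatched rows get NULL for `listings`'s columns.
Matching on t1.agent_id = t2.agent_id.
Matched pairs: 1; unmatched t1 rows kept: 2.

(251, Carol); (NULL, Bob); (NULL, Liam)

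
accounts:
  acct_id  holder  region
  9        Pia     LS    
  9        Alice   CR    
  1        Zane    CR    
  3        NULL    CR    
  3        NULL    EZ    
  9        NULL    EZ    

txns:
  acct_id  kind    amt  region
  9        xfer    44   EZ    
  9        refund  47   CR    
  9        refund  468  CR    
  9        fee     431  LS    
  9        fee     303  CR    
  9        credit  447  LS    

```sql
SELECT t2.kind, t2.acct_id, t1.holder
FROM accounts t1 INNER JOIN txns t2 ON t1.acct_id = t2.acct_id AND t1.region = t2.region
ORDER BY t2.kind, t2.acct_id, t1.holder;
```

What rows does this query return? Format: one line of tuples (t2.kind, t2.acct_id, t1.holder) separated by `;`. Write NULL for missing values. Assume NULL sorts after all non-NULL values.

INNER JOIN keeps only pairs where the ON condition holds.
Matching on t1.acct_id = t2.acct_id AND t1.region = t2.region.
- acct_id=9, region=LS: 2 matching t2 row(s), so 2 row(s) emitted.
- acct_id=9, region=CR: 3 matching t2 row(s), so 3 row(s) emitted.
- acct_id=1, region=CR: no matching t2 row, dropped.
- acct_id=3, region=CR: no matching t2 row, dropped.
- acct_id=3, region=EZ: no matching t2 row, dropped.
- acct_id=9, region=EZ: 1 matching t2 row(s), so 1 row(s) emitted.
After projecting and ordering:
t2.kind | t2.acct_id | t1.holder
credit | 9 | Pia
fee | 9 | Alice
fee | 9 | Pia
refund | 9 | Alice
refund | 9 | Alice
xfer | 9 | NULL

(credit, 9, Pia); (fee, 9, Alice); (fee, 9, Pia); (refund, 9, Alice); (refund, 9, Alice); (xfer, 9, NULL)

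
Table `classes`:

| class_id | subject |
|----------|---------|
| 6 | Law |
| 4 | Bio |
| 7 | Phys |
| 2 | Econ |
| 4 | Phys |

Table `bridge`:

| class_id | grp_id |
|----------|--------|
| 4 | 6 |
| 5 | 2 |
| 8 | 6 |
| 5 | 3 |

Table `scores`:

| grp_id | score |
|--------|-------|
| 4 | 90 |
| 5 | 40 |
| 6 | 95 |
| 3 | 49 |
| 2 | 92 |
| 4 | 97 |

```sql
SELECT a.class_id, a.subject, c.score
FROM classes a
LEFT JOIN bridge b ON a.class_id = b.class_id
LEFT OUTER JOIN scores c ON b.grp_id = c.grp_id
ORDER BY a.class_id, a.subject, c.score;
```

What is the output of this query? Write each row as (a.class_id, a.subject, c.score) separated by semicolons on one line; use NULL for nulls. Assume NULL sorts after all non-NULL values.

Step 1 — a LEFT JOIN b on class_id → 5 row(s).
Then LEFT JOIN `scores c` on grp_id: each of those 5 rows is kept; rows whose b.grp_id has no match in c get NULL for c's columns.

(2, Econ, NULL); (4, Bio, 95); (4, Phys, 95); (6, Law, NULL); (7, Phys, NULL)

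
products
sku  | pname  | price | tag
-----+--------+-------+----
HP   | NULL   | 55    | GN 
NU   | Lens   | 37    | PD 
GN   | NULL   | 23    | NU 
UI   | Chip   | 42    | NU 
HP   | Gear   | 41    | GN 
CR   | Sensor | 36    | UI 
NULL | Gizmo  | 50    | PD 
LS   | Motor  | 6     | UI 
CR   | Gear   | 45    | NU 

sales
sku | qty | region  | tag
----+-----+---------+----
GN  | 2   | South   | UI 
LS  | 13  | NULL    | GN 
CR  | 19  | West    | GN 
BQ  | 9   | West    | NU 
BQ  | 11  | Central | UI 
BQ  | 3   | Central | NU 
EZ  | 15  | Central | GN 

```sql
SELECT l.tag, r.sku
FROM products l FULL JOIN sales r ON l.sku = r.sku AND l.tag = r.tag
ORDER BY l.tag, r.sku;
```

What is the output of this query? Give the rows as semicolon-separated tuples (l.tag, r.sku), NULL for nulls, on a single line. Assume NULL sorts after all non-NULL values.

FULL OUTER JOIN keeps every row from both sides; unmatched rows get NULL for the other side's columns.
Matching on l.sku = r.sku AND l.tag = r.tag. A NULL in a compared column never satisfies the condition.
- l (sku=HP, tag=GN) has no partner → padded with NULL.
- l (sku=NU, tag=PD) has no partner → padded with NULL.
- l (sku=GN, tag=NU) has no partner → padded with NULL.
- l (sku=UI, tag=NU) has no partner → padded with NULL.
- l (sku=HP, tag=GN) has no partner → padded with NULL.
- l (sku=CR, tag=UI) has no partner → padded with NULL.
- l (sku=NULL, tag=PD) has no partner → padded with NULL.
- l (sku=LS, tag=UI) has no partner → padded with NULL.
- l (sku=CR, tag=NU) has no partner → padded with NULL.
- plus 7 unmatched r row(s), each kept with NULL l columns.

(GN, NULL); (GN, NULL); (NU, NULL); (NU, NULL); (NU, NULL); (PD, NULL); (PD, NULL); (UI, NULL); (UI, NULL); (NULL, BQ); (NULL, BQ); (NULL, BQ); (NULL, CR); (NULL, EZ); (NULL, GN); (NULL, LS)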